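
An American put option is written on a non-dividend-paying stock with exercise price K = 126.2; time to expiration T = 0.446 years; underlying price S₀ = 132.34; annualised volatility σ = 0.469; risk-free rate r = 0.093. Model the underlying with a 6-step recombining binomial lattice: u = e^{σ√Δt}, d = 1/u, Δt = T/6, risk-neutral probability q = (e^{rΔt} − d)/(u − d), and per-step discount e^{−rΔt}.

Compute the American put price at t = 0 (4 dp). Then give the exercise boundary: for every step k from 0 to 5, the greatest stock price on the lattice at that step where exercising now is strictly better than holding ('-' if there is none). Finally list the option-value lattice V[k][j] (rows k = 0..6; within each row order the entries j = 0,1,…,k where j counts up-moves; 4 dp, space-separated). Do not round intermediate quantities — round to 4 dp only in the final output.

price = 11.1618
boundary = - - - 90.1764 79.3524 90.1764
tree:
11.1618
17.1367 5.2256
25.3991 8.9518 1.4993
36.0236 14.9213 2.9903 0.0000
46.8476 23.9108 5.9639 0.0000 0.0000
56.3723 36.0236 11.8947 0.0000 0.0000 0.0000
64.7538 46.8476 23.7232 0.0000 0.0000 0.0000 0.0000

params: Δt=0.07433 u=1.13640 d=0.87997 q=0.49513 e^(-rΔt)=0.99311
t_6 payoffs: 64.7538 46.8476 23.7232 0.0000 0.0000 0.0000 0.0000
t_5: node(5,0) S=69.8277 payoff=56.3723 vs cont=55.5029 → 56.3723 [stop]  node(5,1) S=90.1764 payoff=36.0236 vs cont=35.1542 → 36.0236 [stop]  node(5,2) S=116.4551 payoff=9.7449 vs cont=11.8947 → 11.8947 [wait]  node(5,3) S=150.3917 payoff=0.0000 vs cont=0.0000 → 0.0000 [wait]  node(5,4) S=194.2179 payoff=0.0000 vs cont=0.0000 → 0.0000 [wait]  node(5,5) S=250.8157 payoff=0.0000 vs cont=0.0000 → 0.0000 [wait]  ⇒ S*(5)=90.1764
t_4: node(4,0) S=79.3524 payoff=46.8476 vs cont=45.9782 → 46.8476 [stop]  node(4,1) S=102.4768 payoff=23.7232 vs cont=23.9108 → 23.9108 [wait]  node(4,2) S=132.3400 payoff=0.0000 vs cont=5.9639 → 5.9639 [wait]  node(4,3) S=170.9057 payoff=0.0000 vs cont=0.0000 → 0.0000 [wait]  node(4,4) S=220.7100 payoff=0.0000 vs cont=0.0000 → 0.0000 [wait]  ⇒ S*(4)=79.3524
t_3: node(3,0) S=90.1764 payoff=36.0236 vs cont=35.2464 → 36.0236 [stop]  node(3,1) S=116.4551 payoff=9.7449 vs cont=14.9213 → 14.9213 [wait]  node(3,2) S=150.3917 payoff=0.0000 vs cont=2.9903 → 2.9903 [wait]  node(3,3) S=194.2179 payoff=0.0000 vs cont=0.0000 → 0.0000 [wait]  ⇒ S*(3)=90.1764
t_2: node(2,0) S=102.4768 payoff=23.7232 vs cont=25.3991 → 25.3991 [wait]  node(2,1) S=132.3400 payoff=0.0000 vs cont=8.9518 → 8.9518 [wait]  node(2,2) S=170.9057 payoff=0.0000 vs cont=1.4993 → 1.4993 [wait]  ⇒ S*(2)=-
t_1: node(1,0) S=116.4551 payoff=9.7449 vs cont=17.1367 → 17.1367 [wait]  node(1,1) S=150.3917 payoff=0.0000 vs cont=5.2256 → 5.2256 [wait]  ⇒ S*(1)=-
t_0: node(0,0) S=132.3400 payoff=0.0000 vs cont=11.1618 → 11.1618 [wait]  ⇒ S*(0)=-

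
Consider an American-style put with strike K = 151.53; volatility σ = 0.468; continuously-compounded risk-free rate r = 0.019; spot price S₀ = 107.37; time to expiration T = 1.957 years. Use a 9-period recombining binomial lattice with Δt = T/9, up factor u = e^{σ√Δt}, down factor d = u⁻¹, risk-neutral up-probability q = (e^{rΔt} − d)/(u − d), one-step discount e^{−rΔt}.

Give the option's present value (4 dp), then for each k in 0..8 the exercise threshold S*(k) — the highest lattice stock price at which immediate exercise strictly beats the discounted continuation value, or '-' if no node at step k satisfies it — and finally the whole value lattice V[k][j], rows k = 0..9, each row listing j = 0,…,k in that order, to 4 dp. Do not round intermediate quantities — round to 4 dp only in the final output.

params: Δt=0.21744 u=1.24388 d=0.80394 q=0.45507 e^(-rΔt)=0.99588
t_9 payoffs: 136.4678 128.2254 115.4724 95.7407 65.2111 17.9750 0.0000 0.0000 0.0000 0.0000
t_8: node(8,0) S=18.7355 payoff=132.7945 vs cont=132.1698 → 132.7945 [stop]  node(8,1) S=28.9881 payoff=122.5419 vs cont=121.9172 → 122.5419 [stop]  node(8,2) S=44.8512 payoff=106.6788 vs cont=106.0541 → 106.6788 [stop]  node(8,3) S=69.3950 payoff=82.1350 vs cont=81.5102 → 82.1350 [stop]  node(8,4) S=107.3700 payoff=44.1600 vs cont=43.5353 → 44.1600 [stop]  node(8,5) S=166.1260 payoff=0.0000 vs cont=9.7548 → 9.7548 [wait]  node(8,6) S=257.0349 payoff=0.0000 vs cont=0.0000 → 0.0000 [wait]  node(8,7) S=397.6919 payoff=0.0000 vs cont=0.0000 → 0.0000 [wait]  node(8,8) S=615.3204 payoff=0.0000 vs cont=0.0000 → 0.0000 [wait]  ⇒ S*(8)=107.3700
t_7: node(7,0) S=23.3046 payoff=128.2254 vs cont=127.6006 → 128.2254 [stop]  node(7,1) S=36.0576 payoff=115.4724 vs cont=114.8477 → 115.4724 [stop]  node(7,2) S=55.7893 payoff=95.7407 vs cont=95.1159 → 95.7407 [stop]  node(7,3) S=86.3189 payoff=65.2111 vs cont=64.5864 → 65.2111 [stop]  node(7,4) S=133.5550 payoff=17.9750 vs cont=28.3858 → 28.3858 [wait]  node(7,5) S=206.6402 payoff=0.0000 vs cont=5.2938 → 5.2938 [wait]  node(7,6) S=319.7197 payoff=0.0000 vs cont=0.0000 → 0.0000 [wait]  node(7,7) S=494.6796 payoff=0.0000 vs cont=0.0000 → 0.0000 [wait]  ⇒ S*(7)=86.3189
t_6: node(6,0) S=28.9881 payoff=122.5419 vs cont=121.9172 → 122.5419 [stop]  node(6,1) S=44.8512 payoff=106.6788 vs cont=106.0541 → 106.6788 [stop]  node(6,2) S=69.3950 payoff=82.1350 vs cont=81.5102 → 82.1350 [stop]  node(6,3) S=107.3700 payoff=44.1600 vs cont=48.2533 → 48.2533 [wait]  node(6,4) S=166.1260 payoff=0.0000 vs cont=17.8036 → 17.8036 [wait]  node(6,5) S=257.0349 payoff=0.0000 vs cont=2.8729 → 2.8729 [wait]  node(6,6) S=397.6919 payoff=0.0000 vs cont=0.0000 → 0.0000 [wait]  ⇒ S*(6)=69.3950
t_5: node(5,0) S=36.0576 payoff=115.4724 vs cont=114.8477 → 115.4724 [stop]  node(5,1) S=55.7893 payoff=95.7407 vs cont=95.1159 → 95.7407 [stop]  node(5,2) S=86.3189 payoff=65.2111 vs cont=66.4415 → 66.4415 [wait]  node(5,3) S=133.5550 payoff=17.9750 vs cont=34.2548 → 34.2548 [wait]  node(5,4) S=206.6402 payoff=0.0000 vs cont=10.9637 → 10.9637 [wait]  node(5,5) S=319.7197 payoff=0.0000 vs cont=1.5591 → 1.5591 [wait]  ⇒ S*(5)=55.7893
t_4: node(4,0) S=44.8512 payoff=106.6788 vs cont=106.0541 → 106.6788 [stop]  node(4,1) S=69.3950 payoff=82.1350 vs cont=82.0678 → 82.1350 [stop]  node(4,2) S=107.3700 payoff=44.1600 vs cont=51.5808 → 51.5808 [wait]  node(4,3) S=166.1260 payoff=0.0000 vs cont=23.5583 → 23.5583 [wait]  node(4,4) S=257.0349 payoff=0.0000 vs cont=6.6564 → 6.6564 [wait]  ⇒ S*(4)=69.3950
t_3: node(3,0) S=55.7893 payoff=95.7407 vs cont=95.1159 → 95.7407 [stop]  node(3,1) S=86.3189 payoff=65.2111 vs cont=67.9495 → 67.9495 [wait]  node(3,2) S=133.5550 payoff=17.9750 vs cont=38.6686 → 38.6686 [wait]  node(3,3) S=206.6402 payoff=0.0000 vs cont=15.8014 → 15.8014 [wait]  ⇒ S*(3)=55.7893
t_2: node(2,0) S=69.3950 payoff=82.1350 vs cont=82.7512 → 82.7512 [wait]  node(2,1) S=107.3700 payoff=44.1600 vs cont=54.3995 → 54.3995 [wait]  node(2,2) S=166.1260 payoff=0.0000 vs cont=28.1459 → 28.1459 [wait]  ⇒ S*(2)=-
t_1: node(1,0) S=86.3189 payoff=65.2111 vs cont=69.5613 → 69.5613 [wait]  node(1,1) S=133.5550 payoff=17.9750 vs cont=42.2773 → 42.2773 [wait]  ⇒ S*(1)=-
t_0: node(0,0) S=107.3700 payoff=44.1600 vs cont=56.9096 → 56.9096 [wait]  ⇒ S*(0)=-

price = 56.9096
boundary = - - - 55.7893 69.3950 55.7893 69.3950 86.3189 107.3700
tree:
56.9096
69.5613 42.2773
82.7512 54.3995 28.1459
95.7407 67.9495 38.6686 15.8014
106.6788 82.1350 51.5808 23.5583 6.6564
115.4724 95.7407 66.4415 34.2548 10.9637 1.5591
122.5419 106.6788 82.1350 48.2533 17.8036 2.8729 0.0000
128.2254 115.4724 95.7407 65.2111 28.3858 5.2938 0.0000 0.0000
132.7945 122.5419 106.6788 82.1350 44.1600 9.7548 0.0000 0.0000 0.0000
136.4678 128.2254 115.4724 95.7407 65.2111 17.9750 0.0000 0.0000 0.0000 0.0000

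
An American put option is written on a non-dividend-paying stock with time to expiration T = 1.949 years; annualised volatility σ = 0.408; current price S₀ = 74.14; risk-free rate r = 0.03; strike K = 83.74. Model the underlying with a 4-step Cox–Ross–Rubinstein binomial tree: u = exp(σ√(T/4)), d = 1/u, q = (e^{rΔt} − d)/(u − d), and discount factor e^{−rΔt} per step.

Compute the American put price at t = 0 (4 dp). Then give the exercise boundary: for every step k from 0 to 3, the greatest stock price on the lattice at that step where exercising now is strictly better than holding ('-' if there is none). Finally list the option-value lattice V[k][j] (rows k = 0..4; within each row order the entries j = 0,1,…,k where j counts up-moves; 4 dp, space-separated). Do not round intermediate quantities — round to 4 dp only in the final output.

Δt=0.48725, u=1.32949, d=0.75217, q=0.45478, disc=e^(-rΔt)=0.98549
k=4 terminal: V=max(K-S,0) → 60.0094 41.7950 9.6000 0.0000 0.0000
k=3: j=0 S=31.5497 intr=52.1903 cont=50.9752 V=52.1903[EX]; j=1 S=55.7656 intr=27.9744 cont=26.7592 V=27.9744[EX]; j=2 S=98.5686 intr=0.0000 cont=5.1581 V=5.1581[hold]; j=3 S=174.2250 intr=0.0000 cont=0.0000 V=0.0000[hold]  S*(3)=55.7656
k=2: j=0 S=41.9450 intr=41.7950 cont=40.5798 V=41.7950[EX]; j=1 S=74.1400 intr=9.6000 cont=17.3426 V=17.3426[hold]; j=2 S=131.0462 intr=0.0000 cont=2.7715 V=2.7715[hold]  S*(2)=41.9450
k=1: j=0 S=55.7656 intr=27.9744 cont=30.2293 V=30.2293[hold]; j=1 S=98.5686 intr=0.0000 cont=10.5604 V=10.5604[hold]  S*(1)=-
k=0: j=0 S=74.1400 intr=9.6000 cont=20.9753 V=20.9753[hold]  S*(0)=-

price = 20.9753
boundary = - - 41.9450 55.7656
tree:
20.9753
30.2293 10.5604
41.7950 17.3426 2.7715
52.1903 27.9744 5.1581 0.0000
60.0094 41.7950 9.6000 0.0000 0.0000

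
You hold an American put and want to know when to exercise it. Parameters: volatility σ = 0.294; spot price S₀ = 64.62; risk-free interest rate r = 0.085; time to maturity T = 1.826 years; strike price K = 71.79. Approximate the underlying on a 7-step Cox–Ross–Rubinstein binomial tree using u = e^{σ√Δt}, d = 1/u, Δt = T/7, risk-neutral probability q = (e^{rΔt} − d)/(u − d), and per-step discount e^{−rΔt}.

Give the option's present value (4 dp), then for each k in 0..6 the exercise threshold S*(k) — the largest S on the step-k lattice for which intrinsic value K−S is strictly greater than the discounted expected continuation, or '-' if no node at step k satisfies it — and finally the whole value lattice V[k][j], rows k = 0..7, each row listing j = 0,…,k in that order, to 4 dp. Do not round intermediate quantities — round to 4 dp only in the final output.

Δt=0.26086, u=1.16202, d=0.86057, q=0.53691, disc=e^(-rΔt)=0.97807
k=7 terminal: V=max(K-S,0) → 49.2020 41.2898 30.6060 16.1798 0.0000 0.0000 0.0000 0.0000
k=6: j=0 S=26.2476 intr=45.5424 cont=43.9681 V=45.5424[EX]; j=1 S=35.4418 intr=36.3482 cont=34.7739 V=36.3482[EX]; j=2 S=47.8565 intr=23.9335 cont=22.3592 V=23.9335[EX]; j=3 S=64.6200 intr=7.1700 cont=7.3285 V=7.3285[hold]; j=4 S=87.2555 intr=0.0000 cont=0.0000 V=0.0000[hold]; j=5 S=117.8198 intr=0.0000 cont=0.0000 V=0.0000[hold]; j=6 S=159.0904 intr=0.0000 cont=0.0000 V=0.0000[hold]  S*(6)=47.8565
k=5: j=0 S=30.5002 intr=41.2898 cont=39.7155 V=41.2898[EX]; j=1 S=41.1840 intr=30.6060 cont=29.0317 V=30.6060[EX]; j=2 S=55.6102 intr=16.1798 cont=14.6888 V=16.1798[EX]; j=3 S=75.0896 intr=0.0000 cont=3.3193 V=3.3193[hold]; j=4 S=101.3924 intr=0.0000 cont=0.0000 V=0.0000[hold]; j=5 S=136.9087 intr=0.0000 cont=0.0000 V=0.0000[hold]  S*(5)=55.6102
k=4: j=0 S=35.4418 intr=36.3482 cont=34.7739 V=36.3482[EX]; j=1 S=47.8565 intr=23.9335 cont=22.3592 V=23.9335[EX]; j=2 S=64.6200 intr=7.1700 cont=9.0716 V=9.0716[hold]; j=3 S=87.2555 intr=0.0000 cont=1.5035 V=1.5035[hold]; j=4 S=117.8198 intr=0.0000 cont=0.0000 V=0.0000[hold]  S*(4)=47.8565
k=3: j=0 S=41.1840 intr=30.6060 cont=29.0317 V=30.6060[EX]; j=1 S=55.6102 intr=16.1798 cont=15.6041 V=16.1798[EX]; j=2 S=75.0896 intr=0.0000 cont=4.8984 V=4.8984[hold]; j=3 S=101.3924 intr=0.0000 cont=0.6810 V=0.6810[hold]  S*(3)=55.6102
k=2: j=0 S=47.8565 intr=23.9335 cont=22.3592 V=23.9335[EX]; j=1 S=64.6200 intr=7.1700 cont=9.9008 V=9.9008[hold]; j=2 S=87.2555 intr=0.0000 cont=2.5763 V=2.5763[hold]  S*(2)=47.8565
k=1: j=0 S=55.6102 intr=16.1798 cont=16.0396 V=16.1798[EX]; j=1 S=75.0896 intr=0.0000 cont=5.8373 V=5.8373[hold]  S*(1)=55.6102
k=0: j=0 S=64.6200 intr=7.1700 cont=10.3938 V=10.3938[hold]  S*(0)=-

price = 10.3938
boundary = - 55.6102 47.8565 55.6102 47.8565 55.6102 47.8565
tree:
10.3938
16.1798 5.8373
23.9335 9.9008 2.5763
30.6060 16.1798 4.8984 0.6810
36.3482 23.9335 9.0716 1.5035 0.0000
41.2898 30.6060 16.1798 3.3193 0.0000 0.0000
45.5424 36.3482 23.9335 7.3285 0.0000 0.0000 0.0000
49.2020 41.2898 30.6060 16.1798 0.0000 0.0000 0.0000 0.0000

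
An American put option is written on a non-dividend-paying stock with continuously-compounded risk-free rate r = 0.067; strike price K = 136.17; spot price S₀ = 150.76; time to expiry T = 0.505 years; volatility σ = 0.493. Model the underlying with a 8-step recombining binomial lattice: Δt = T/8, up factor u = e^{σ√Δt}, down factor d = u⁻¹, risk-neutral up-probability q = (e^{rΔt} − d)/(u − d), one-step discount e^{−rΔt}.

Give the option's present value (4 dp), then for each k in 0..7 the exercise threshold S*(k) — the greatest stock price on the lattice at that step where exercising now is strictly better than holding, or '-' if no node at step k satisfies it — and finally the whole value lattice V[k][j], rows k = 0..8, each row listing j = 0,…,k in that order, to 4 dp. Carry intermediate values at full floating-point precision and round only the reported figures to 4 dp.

Δt=0.06313, u=1.13186, d=0.88350, q=0.48614, disc=e^(-rΔt)=0.99578
k=8 terminal: V=max(K-S,0) → 80.2025 64.4693 44.3132 18.4911 0.0000 0.0000 0.0000 0.0000 0.0000
k=7: j=0 S=63.3475 intr=72.8225 cont=72.2478 V=72.8225[EX]; j=1 S=81.1554 intr=55.0146 cont=54.4399 V=55.0146[EX]; j=2 S=103.9692 intr=32.2008 cont=31.6261 V=32.2008[EX]; j=3 S=133.1964 intr=2.9736 cont=9.4618 V=9.4618[hold]; j=4 S=170.6396 intr=0.0000 cont=0.0000 V=0.0000[hold]; j=5 S=218.6087 intr=0.0000 cont=0.0000 V=0.0000[hold]; j=6 S=280.0625 intr=0.0000 cont=0.0000 V=0.0000[hold]; j=7 S=358.7918 intr=0.0000 cont=0.0000 V=0.0000[hold]  S*(7)=103.9692
k=6: j=0 S=71.7007 intr=64.4693 cont=63.8946 V=64.4693[EX]; j=1 S=91.8568 intr=44.3132 cont=43.7386 V=44.3132[EX]; j=2 S=117.6789 intr=18.4911 cont=21.0572 V=21.0572[hold]; j=3 S=150.7600 intr=0.0000 cont=4.8415 V=4.8415[hold]; j=4 S=193.1406 intr=0.0000 cont=0.0000 V=0.0000[hold]; j=5 S=247.4350 intr=0.0000 cont=0.0000 V=0.0000[hold]; j=6 S=316.9923 intr=0.0000 cont=0.0000 V=0.0000[hold]  S*(6)=91.8568
k=5: j=0 S=81.1554 intr=55.0146 cont=54.4399 V=55.0146[EX]; j=1 S=103.9692 intr=32.2008 cont=32.8683 V=32.8683[hold]; j=2 S=133.1964 intr=2.9736 cont=13.1185 V=13.1185[hold]; j=3 S=170.6396 intr=0.0000 cont=2.4774 V=2.4774[hold]; j=4 S=218.6087 intr=0.0000 cont=0.0000 V=0.0000[hold]; j=5 S=280.0625 intr=0.0000 cont=0.0000 V=0.0000[hold]  S*(5)=81.1554
k=4: j=0 S=91.8568 intr=44.3132 cont=44.0617 V=44.3132[EX]; j=1 S=117.6789 intr=18.4911 cont=23.1690 V=23.1690[hold]; j=2 S=150.7600 intr=0.0000 cont=7.9119 V=7.9119[hold]; j=3 S=193.1406 intr=0.0000 cont=1.2677 V=1.2677[hold]; j=4 S=247.4350 intr=0.0000 cont=0.0000 V=0.0000[hold]  S*(4)=91.8568
k=3: j=0 S=103.9692 intr=32.2008 cont=33.8906 V=33.8906[hold]; j=1 S=133.1964 intr=2.9736 cont=15.6855 V=15.6855[hold]; j=2 S=170.6396 intr=0.0000 cont=4.6621 V=4.6621[hold]; j=3 S=218.6087 intr=0.0000 cont=0.6486 V=0.6486[hold]  S*(3)=-
k=2: j=0 S=117.6789 intr=18.4911 cont=24.9347 V=24.9347[hold]; j=1 S=150.7600 intr=0.0000 cont=10.2830 V=10.2830[hold]; j=2 S=193.1406 intr=0.0000 cont=2.6996 V=2.6996[hold]  S*(2)=-
k=1: j=0 S=133.1964 intr=2.9736 cont=17.7368 V=17.7368[hold]; j=1 S=170.6396 intr=0.0000 cont=6.5686 V=6.5686[hold]  S*(1)=-
k=0: j=0 S=150.7600 intr=0.0000 cont=12.2555 V=12.2555[hold]  S*(0)=-

price = 12.2555
boundary = - - - - 91.8568 81.1554 91.8568 103.9692
tree:
12.2555
17.7368 6.5686
24.9347 10.2830 2.6996
33.8906 15.6855 4.6621 0.6486
44.3132 23.1690 7.9119 1.2677 0.0000
55.0146 32.8683 13.1185 2.4774 0.0000 0.0000
64.4693 44.3132 21.0572 4.8415 0.0000 0.0000 0.0000
72.8225 55.0146 32.2008 9.4618 0.0000 0.0000 0.0000 0.0000
80.2025 64.4693 44.3132 18.4911 0.0000 0.0000 0.0000 0.0000 0.0000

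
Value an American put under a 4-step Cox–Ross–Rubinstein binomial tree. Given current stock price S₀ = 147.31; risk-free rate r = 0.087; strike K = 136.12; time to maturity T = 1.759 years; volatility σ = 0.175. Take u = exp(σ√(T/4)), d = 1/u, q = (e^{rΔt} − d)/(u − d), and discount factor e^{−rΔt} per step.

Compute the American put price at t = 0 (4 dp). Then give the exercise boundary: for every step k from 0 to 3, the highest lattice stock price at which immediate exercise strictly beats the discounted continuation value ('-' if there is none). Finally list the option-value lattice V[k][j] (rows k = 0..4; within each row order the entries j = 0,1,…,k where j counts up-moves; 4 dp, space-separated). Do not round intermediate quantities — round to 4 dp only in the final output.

Δt=0.43975, u=1.12305, d=0.89043, q=0.63867, disc=e^(-rΔt)=0.96246
k=4 terminal: V=max(K-S,0) → 43.5150 19.3225 0.0000 0.0000 0.0000
k=3: j=0 S=104.0002 intr=32.1198 cont=27.0105 V=32.1198[EX]; j=1 S=131.1695 intr=4.9505 cont=6.7197 V=6.7197[hold]; j=2 S=165.4366 intr=0.0000 cont=0.0000 V=0.0000[hold]; j=3 S=208.6558 intr=0.0000 cont=0.0000 V=0.0000[hold]  S*(3)=104.0002
k=2: j=0 S=116.7975 intr=19.3225 cont=15.3007 V=19.3225[EX]; j=1 S=147.3100 intr=0.0000 cont=2.3369 V=2.3369[hold]; j=2 S=185.7937 intr=0.0000 cont=0.0000 V=0.0000[hold]  S*(2)=116.7975
k=1: j=0 S=131.1695 intr=4.9505 cont=8.1561 V=8.1561[hold]; j=1 S=165.4366 intr=0.0000 cont=0.8127 V=0.8127[hold]  S*(1)=-
k=0: j=0 S=147.3100 intr=0.0000 cont=3.3359 V=3.3359[hold]  S*(0)=-

price = 3.3359
boundary = - - 116.7975 104.0002
tree:
3.3359
8.1561 0.8127
19.3225 2.3369 0.0000
32.1198 6.7197 0.0000 0.0000
43.5150 19.3225 0.0000 0.0000 0.0000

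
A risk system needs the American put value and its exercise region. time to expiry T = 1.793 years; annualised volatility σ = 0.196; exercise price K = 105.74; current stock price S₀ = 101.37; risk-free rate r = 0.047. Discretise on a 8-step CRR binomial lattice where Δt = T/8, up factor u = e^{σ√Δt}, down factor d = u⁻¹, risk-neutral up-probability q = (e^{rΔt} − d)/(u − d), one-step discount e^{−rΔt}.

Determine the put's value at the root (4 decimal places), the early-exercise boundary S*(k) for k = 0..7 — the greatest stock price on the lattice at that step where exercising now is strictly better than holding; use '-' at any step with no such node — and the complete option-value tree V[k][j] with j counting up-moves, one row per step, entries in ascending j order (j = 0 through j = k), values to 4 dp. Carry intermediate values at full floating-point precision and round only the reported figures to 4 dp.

Δt=0.22412  u=1.09723  d=0.91138  q=0.53380  discount=0.98952
step 8 (expiry): payoffs max(K−S,0) = 57.4870 47.6475 35.8014 21.5398 4.3700 0.0000 0.0000 0.0000 0.0000
step 7: (k=7,j=0): S=52.9447, (K−S)⁺=52.7953, hold=51.6873 ⇒ V=52.7953 exercise | (k=7,j=1): S=63.7409, (K−S)⁺=41.9991, hold=40.8910 ⇒ V=41.9991 exercise | (k=7,j=2): S=76.7388, (K−S)⁺=29.0012, hold=27.8932 ⇒ V=29.0012 exercise | (k=7,j=3): S=92.3871, (K−S)⁺=13.3529, hold=12.2449 ⇒ V=13.3529 exercise | (k=7,j=4): S=111.2263, (K−S)⁺=0.0000, hold=2.0159 ⇒ V=2.0159 continue | (k=7,j=5): S=133.9072, (K−S)⁺=0.0000, hold=0.0000 ⇒ V=0.0000 continue | (k=7,j=6): S=161.2131, (K−S)⁺=0.0000, hold=0.0000 ⇒ V=0.0000 continue | (k=7,j=7): S=194.0871, (K−S)⁺=0.0000, hold=0.0000 ⇒ V=0.0000 continue  boundary S*=92.3871
step 6: (k=6,j=0): S=58.0925, (K−S)⁺=47.6475, hold=46.5395 ⇒ V=47.6475 exercise | (k=6,j=1): S=69.9386, (K−S)⁺=35.8014, hold=34.6934 ⇒ V=35.8014 exercise | (k=6,j=2): S=84.2002, (K−S)⁺=21.5398, hold=20.4318 ⇒ V=21.5398 exercise | (k=6,j=3): S=101.3700, (K−S)⁺=4.3700, hold=7.2247 ⇒ V=7.2247 continue | (k=6,j=4): S=122.0410, (K−S)⁺=0.0000, hold=0.9300 ⇒ V=0.9300 continue | (k=6,j=5): S=146.9272, (K−S)⁺=0.0000, hold=0.0000 ⇒ V=0.0000 continue | (k=6,j=6): S=176.8881, (K−S)⁺=0.0000, hold=0.0000 ⇒ V=0.0000 continue  boundary S*=84.2002
step 5: (k=5,j=0): S=63.7409, (K−S)⁺=41.9991, hold=40.8910 ⇒ V=41.9991 exercise | (k=5,j=1): S=76.7388, (K−S)⁺=29.0012, hold=27.8932 ⇒ V=29.0012 exercise | (k=5,j=2): S=92.3871, (K−S)⁺=13.3529, hold=13.7528 ⇒ V=13.7528 continue | (k=5,j=3): S=111.2263, (K−S)⁺=0.0000, hold=3.8241 ⇒ V=3.8241 continue | (k=5,j=4): S=133.9072, (K−S)⁺=0.0000, hold=0.4290 ⇒ V=0.4290 continue | (k=5,j=5): S=161.2131, (K−S)⁺=0.0000, hold=0.0000 ⇒ V=0.0000 continue  boundary S*=76.7388
step 4: (k=4,j=0): S=69.9386, (K−S)⁺=35.8014, hold=34.6934 ⇒ V=35.8014 exercise | (k=4,j=1): S=84.2002, (K−S)⁺=21.5398, hold=20.6430 ⇒ V=21.5398 exercise | (k=4,j=2): S=101.3700, (K−S)⁺=4.3700, hold=8.3643 ⇒ V=8.3643 continue | (k=4,j=3): S=122.0410, (K−S)⁺=0.0000, hold=1.9907 ⇒ V=1.9907 continue | (k=4,j=4): S=146.9272, (K−S)⁺=0.0000, hold=0.1979 ⇒ V=0.1979 continue  boundary S*=84.2002
step 3: (k=3,j=0): S=76.7388, (K−S)⁺=29.0012, hold=27.8932 ⇒ V=29.0012 exercise | (k=3,j=1): S=92.3871, (K−S)⁺=13.3529, hold=14.3547 ⇒ V=14.3547 continue | (k=3,j=2): S=111.2263, (K−S)⁺=0.0000, hold=4.9101 ⇒ V=4.9101 continue | (k=3,j=3): S=133.9072, (K−S)⁺=0.0000, hold=1.0229 ⇒ V=1.0229 continue  boundary S*=76.7388
step 2: (k=2,j=0): S=84.2002, (K−S)⁺=21.5398, hold=20.9610 ⇒ V=21.5398 exercise | (k=2,j=1): S=101.3700, (K−S)⁺=4.3700, hold=9.2156 ⇒ V=9.2156 continue | (k=2,j=2): S=122.0410, (K−S)⁺=0.0000, hold=2.8054 ⇒ V=2.8054 continue  boundary S*=84.2002
step 1: (k=1,j=0): S=92.3871, (K−S)⁺=13.3529, hold=14.8044 ⇒ V=14.8044 continue | (k=1,j=1): S=111.2263, (K−S)⁺=0.0000, hold=5.7331 ⇒ V=5.7331 continue  boundary S*=-
step 0: (k=0,j=0): S=101.3700, (K−S)⁺=4.3700, hold=9.8578 ⇒ V=9.8578 continue  boundary S*=-

price = 9.8578
boundary = - - 84.2002 76.7388 84.2002 76.7388 84.2002 92.3871
tree:
9.8578
14.8044 5.7331
21.5398 9.2156 2.8054
29.0012 14.3547 4.9101 1.0229
35.8014 21.5398 8.3643 1.9907 0.1979
41.9991 29.0012 13.7528 3.8241 0.4290 0.0000
47.6475 35.8014 21.5398 7.2247 0.9300 0.0000 0.0000
52.7953 41.9991 29.0012 13.3529 2.0159 0.0000 0.0000 0.0000
57.4870 47.6475 35.8014 21.5398 4.3700 0.0000 0.0000 0.0000 0.0000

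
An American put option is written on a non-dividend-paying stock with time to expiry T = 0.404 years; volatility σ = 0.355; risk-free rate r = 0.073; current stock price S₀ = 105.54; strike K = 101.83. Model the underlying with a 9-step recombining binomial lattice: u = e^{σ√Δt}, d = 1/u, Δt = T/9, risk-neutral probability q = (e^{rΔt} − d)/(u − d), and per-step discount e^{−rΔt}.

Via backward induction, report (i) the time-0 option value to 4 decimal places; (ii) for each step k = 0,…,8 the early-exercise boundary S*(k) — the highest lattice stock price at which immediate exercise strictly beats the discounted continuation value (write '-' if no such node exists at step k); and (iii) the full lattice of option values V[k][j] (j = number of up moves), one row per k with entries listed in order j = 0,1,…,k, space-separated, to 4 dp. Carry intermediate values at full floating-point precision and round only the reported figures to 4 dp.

price = 6.6163
boundary = - - - - 78.1191 72.4590 78.1191 84.2214 90.8003
tree:
6.6163
9.5281 3.7825
13.3427 5.8212 1.7928
18.1025 8.7269 2.9882 0.6234
23.7109 12.6792 4.8789 1.1396 0.1174
29.3710 17.7381 7.7635 2.0606 0.2371 0.0000
34.6210 23.7109 11.9523 3.6753 0.4786 0.0000 0.0000
39.4906 29.3710 17.6086 6.4415 0.9661 0.0000 0.0000 0.0000
44.0074 34.6210 23.7109 11.0297 1.9502 0.0000 0.0000 0.0000 0.0000
48.1970 39.4906 29.3710 17.6086 3.9369 0.0000 0.0000 0.0000 0.0000 0.0000

Δt=0.04489  u=1.07811  d=0.92755  q=0.50300  discount=0.99673
step 9 (expiry): payoffs max(K−S,0) = 48.1970 39.4906 29.3710 17.6086 3.9369 0.0000 0.0000 0.0000 0.0000 0.0000
step 8: (k=8,j=0): S=57.8226, (K−S)⁺=44.0074, hold=43.6743 ⇒ V=44.0074 exercise | (k=8,j=1): S=67.2090, (K−S)⁺=34.6210, hold=34.2879 ⇒ V=34.6210 exercise | (k=8,j=2): S=78.1191, (K−S)⁺=23.7109, hold=23.3778 ⇒ V=23.7109 exercise | (k=8,j=3): S=90.8003, (K−S)⁺=11.0297, hold=10.6966 ⇒ V=11.0297 exercise | (k=8,j=4): S=105.5400, (K−S)⁺=0.0000, hold=1.9502 ⇒ V=1.9502 continue | (k=8,j=5): S=122.6724, (K−S)⁺=0.0000, hold=0.0000 ⇒ V=0.0000 continue | (k=8,j=6): S=142.5860, (K−S)⁺=0.0000, hold=0.0000 ⇒ V=0.0000 continue | (k=8,j=7): S=165.7322, (K−S)⁺=0.0000, hold=0.0000 ⇒ V=0.0000 continue | (k=8,j=8): S=192.6357, (K−S)⁺=0.0000, hold=0.0000 ⇒ V=0.0000 continue  boundary S*=90.8003
step 7: (k=7,j=0): S=62.3394, (K−S)⁺=39.4906, hold=39.1575 ⇒ V=39.4906 exercise | (k=7,j=1): S=72.4590, (K−S)⁺=29.3710, hold=29.0379 ⇒ V=29.3710 exercise | (k=7,j=2): S=84.2214, (K−S)⁺=17.6086, hold=17.2755 ⇒ V=17.6086 exercise | (k=7,j=3): S=97.8931, (K−S)⁺=3.9369, hold=6.4415 ⇒ V=6.4415 continue | (k=7,j=4): S=113.7842, (K−S)⁺=0.0000, hold=0.9661 ⇒ V=0.9661 continue | (k=7,j=5): S=132.2550, (K−S)⁺=0.0000, hold=0.0000 ⇒ V=0.0000 continue | (k=7,j=6): S=153.7241, (K−S)⁺=0.0000, hold=0.0000 ⇒ V=0.0000 continue | (k=7,j=7): S=178.6783, (K−S)⁺=0.0000, hold=0.0000 ⇒ V=0.0000 continue  boundary S*=84.2214
step 6: (k=6,j=0): S=67.2090, (K−S)⁺=34.6210, hold=34.2879 ⇒ V=34.6210 exercise | (k=6,j=1): S=78.1191, (K−S)⁺=23.7109, hold=23.3778 ⇒ V=23.7109 exercise | (k=6,j=2): S=90.8003, (K−S)⁺=11.0297, hold=11.9523 ⇒ V=11.9523 continue | (k=6,j=3): S=105.5400, (K−S)⁺=0.0000, hold=3.6753 ⇒ V=3.6753 continue | (k=6,j=4): S=122.6724, (K−S)⁺=0.0000, hold=0.4786 ⇒ V=0.4786 continue | (k=6,j=5): S=142.5860, (K−S)⁺=0.0000, hold=0.0000 ⇒ V=0.0000 continue | (k=6,j=6): S=165.7322, (K−S)⁺=0.0000, hold=0.0000 ⇒ V=0.0000 continue  boundary S*=78.1191
step 5: (k=5,j=0): S=72.4590, (K−S)⁺=29.3710, hold=29.0379 ⇒ V=29.3710 exercise | (k=5,j=1): S=84.2214, (K−S)⁺=17.6086, hold=17.7381 ⇒ V=17.7381 continue | (k=5,j=2): S=97.8931, (K−S)⁺=3.9369, hold=7.7635 ⇒ V=7.7635 continue | (k=5,j=3): S=113.7842, (K−S)⁺=0.0000, hold=2.0606 ⇒ V=2.0606 continue | (k=5,j=4): S=132.2550, (K−S)⁺=0.0000, hold=0.2371 ⇒ V=0.2371 continue | (k=5,j=5): S=153.7241, (K−S)⁺=0.0000, hold=0.0000 ⇒ V=0.0000 continue  boundary S*=72.4590
step 4: (k=4,j=0): S=78.1191, (K−S)⁺=23.7109, hold=23.4426 ⇒ V=23.7109 exercise | (k=4,j=1): S=90.8003, (K−S)⁺=11.0297, hold=12.6792 ⇒ V=12.6792 continue | (k=4,j=2): S=105.5400, (K−S)⁺=0.0000, hold=4.8789 ⇒ V=4.8789 continue | (k=4,j=3): S=122.6724, (K−S)⁺=0.0000, hold=1.1396 ⇒ V=1.1396 continue | (k=4,j=4): S=142.5860, (K−S)⁺=0.0000, hold=0.1174 ⇒ V=0.1174 continue  boundary S*=78.1191
step 3: (k=3,j=0): S=84.2214, (K−S)⁺=17.6086, hold=18.1025 ⇒ V=18.1025 continue | (k=3,j=1): S=97.8931, (K−S)⁺=3.9369, hold=8.7269 ⇒ V=8.7269 continue | (k=3,j=2): S=113.7842, (K−S)⁺=0.0000, hold=2.9882 ⇒ V=2.9882 continue | (k=3,j=3): S=132.2550, (K−S)⁺=0.0000, hold=0.6234 ⇒ V=0.6234 continue  boundary S*=-
step 2: (k=2,j=0): S=90.8003, (K−S)⁺=11.0297, hold=13.3427 ⇒ V=13.3427 continue | (k=2,j=1): S=105.5400, (K−S)⁺=0.0000, hold=5.8212 ⇒ V=5.8212 continue | (k=2,j=2): S=122.6724, (K−S)⁺=0.0000, hold=1.7928 ⇒ V=1.7928 continue  boundary S*=-
step 1: (k=1,j=0): S=97.8931, (K−S)⁺=3.9369, hold=9.5281 ⇒ V=9.5281 continue | (k=1,j=1): S=113.7842, (K−S)⁺=0.0000, hold=3.7825 ⇒ V=3.7825 continue  boundary S*=-
step 0: (k=0,j=0): S=105.5400, (K−S)⁺=0.0000, hold=6.6163 ⇒ V=6.6163 continue  boundary S*=-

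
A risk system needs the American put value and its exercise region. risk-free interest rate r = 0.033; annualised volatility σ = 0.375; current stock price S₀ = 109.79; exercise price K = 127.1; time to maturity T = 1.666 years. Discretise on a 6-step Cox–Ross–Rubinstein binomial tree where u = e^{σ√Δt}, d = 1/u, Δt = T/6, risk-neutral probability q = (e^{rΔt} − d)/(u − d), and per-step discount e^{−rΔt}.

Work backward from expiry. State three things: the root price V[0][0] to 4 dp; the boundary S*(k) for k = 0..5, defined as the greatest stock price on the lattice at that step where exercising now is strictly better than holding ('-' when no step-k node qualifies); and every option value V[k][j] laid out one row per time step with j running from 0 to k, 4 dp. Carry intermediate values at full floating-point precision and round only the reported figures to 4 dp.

Δt=0.27767  u=1.21848  d=0.82070  q=0.47390  discount=0.99088
step 6 (expiry): payoffs max(K−S,0) = 93.5528 77.2929 53.1519 17.3100 0.0000 0.0000 0.0000
step 5: (k=5,j=0): S=40.8765, (K−S)⁺=86.2235, hold=85.0642 ⇒ V=86.2235 exercise | (k=5,j=1): S=60.6889, (K−S)⁺=66.4111, hold=65.2518 ⇒ V=66.4111 exercise | (k=5,j=2): S=90.1042, (K−S)⁺=36.9958, hold=35.8365 ⇒ V=36.9958 exercise | (k=5,j=3): S=133.7767, (K−S)⁺=0.0000, hold=9.0237 ⇒ V=9.0237 continue | (k=5,j=4): S=198.6169, (K−S)⁺=0.0000, hold=0.0000 ⇒ V=0.0000 continue | (k=5,j=5): S=294.8844, (K−S)⁺=0.0000, hold=0.0000 ⇒ V=0.0000 continue  boundary S*=90.1042
step 4: (k=4,j=0): S=49.8071, (K−S)⁺=77.2929, hold=76.1336 ⇒ V=77.2929 exercise | (k=4,j=1): S=73.9481, (K−S)⁺=53.1519, hold=51.9926 ⇒ V=53.1519 exercise | (k=4,j=2): S=109.7900, (K−S)⁺=17.3100, hold=23.5233 ⇒ V=23.5233 continue | (k=4,j=3): S=163.0041, (K−S)⁺=0.0000, hold=4.7041 ⇒ V=4.7041 continue | (k=4,j=4): S=242.0104, (K−S)⁺=0.0000, hold=0.0000 ⇒ V=0.0000 continue  boundary S*=73.9481
step 3: (k=3,j=0): S=60.6889, (K−S)⁺=66.4111, hold=65.2518 ⇒ V=66.4111 exercise | (k=3,j=1): S=90.1042, (K−S)⁺=36.9958, hold=38.7541 ⇒ V=38.7541 continue | (k=3,j=2): S=133.7767, (K−S)⁺=0.0000, hold=14.4716 ⇒ V=14.4716 continue | (k=3,j=3): S=198.6169, (K−S)⁺=0.0000, hold=2.4522 ⇒ V=2.4522 continue  boundary S*=60.6889
step 2: (k=2,j=0): S=73.9481, (K−S)⁺=53.1519, hold=52.8183 ⇒ V=53.1519 exercise | (k=2,j=1): S=109.7900, (K−S)⁺=17.3100, hold=26.9981 ⇒ V=26.9981 continue | (k=2,j=2): S=163.0041, (K−S)⁺=0.0000, hold=8.6956 ⇒ V=8.6956 continue  boundary S*=73.9481
step 1: (k=1,j=0): S=90.1042, (K−S)⁺=36.9958, hold=40.3858 ⇒ V=40.3858 continue | (k=1,j=1): S=133.7767, (K−S)⁺=0.0000, hold=18.1574 ⇒ V=18.1574 continue  boundary S*=-
step 0: (k=0,j=0): S=109.7900, (K−S)⁺=17.3100, hold=29.5795 ⇒ V=29.5795 continue  boundary S*=-

price = 29.5795
boundary = - - 73.9481 60.6889 73.9481 90.1042
tree:
29.5795
40.3858 18.1574
53.1519 26.9981 8.6956
66.4111 38.7541 14.4716 2.4522
77.2929 53.1519 23.5233 4.7041 0.0000
86.2235 66.4111 36.9958 9.0237 0.0000 0.0000
93.5528 77.2929 53.1519 17.3100 0.0000 0.0000 0.0000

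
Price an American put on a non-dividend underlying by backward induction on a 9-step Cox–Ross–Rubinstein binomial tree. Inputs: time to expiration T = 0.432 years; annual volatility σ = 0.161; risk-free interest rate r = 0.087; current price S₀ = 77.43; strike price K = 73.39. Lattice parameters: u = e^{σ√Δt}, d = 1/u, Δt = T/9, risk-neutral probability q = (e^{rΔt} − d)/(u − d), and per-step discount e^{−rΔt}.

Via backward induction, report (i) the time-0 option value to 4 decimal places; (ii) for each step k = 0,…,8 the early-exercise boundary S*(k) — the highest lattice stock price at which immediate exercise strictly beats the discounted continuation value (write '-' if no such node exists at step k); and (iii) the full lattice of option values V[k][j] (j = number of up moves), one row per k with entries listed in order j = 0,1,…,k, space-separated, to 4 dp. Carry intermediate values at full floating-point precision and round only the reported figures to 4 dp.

params: Δt=0.04800 u=1.03590 d=0.96534 q=0.55049 e^(-rΔt)=0.99583
t_9 payoffs: 17.0213 12.9010 8.4796 3.7350 0.0000 0.0000 0.0000 0.0000 0.0000 0.0000
t_8: node(8,0) S=58.3925 payoff=14.9975 vs cont=14.6917 → 14.9975 [stop]  node(8,1) S=62.6607 payoff=10.7293 vs cont=10.4235 → 10.7293 [stop]  node(8,2) S=67.2409 payoff=6.1491 vs cont=5.8433 → 6.1491 [stop]  node(8,3) S=72.1558 payoff=1.2342 vs cont=1.6719 → 1.6719 [wait]  node(8,4) S=77.4300 payoff=0.0000 vs cont=0.0000 → 0.0000 [wait]  node(8,5) S=83.0897 payoff=0.0000 vs cont=0.0000 → 0.0000 [wait]  node(8,6) S=89.1631 payoff=0.0000 vs cont=0.0000 → 0.0000 [wait]  node(8,7) S=95.6805 payoff=0.0000 vs cont=0.0000 → 0.0000 [wait]  node(8,8) S=102.6742 payoff=0.0000 vs cont=0.0000 → 0.0000 [wait]  ⇒ S*(8)=67.2409
t_7: node(7,0) S=60.4890 payoff=12.9010 vs cont=12.5952 → 12.9010 [stop]  node(7,1) S=64.9104 payoff=8.4796 vs cont=8.1738 → 8.4796 [stop]  node(7,2) S=69.6550 payoff=3.7350 vs cont=3.6691 → 3.7350 [stop]  node(7,3) S=74.7464 payoff=0.0000 vs cont=0.7484 → 0.7484 [wait]  node(7,4) S=80.2100 payoff=0.0000 vs cont=0.0000 → 0.0000 [wait]  node(7,5) S=86.0729 payoff=0.0000 vs cont=0.0000 → 0.0000 [wait]  node(7,6) S=92.3643 payoff=0.0000 vs cont=0.0000 → 0.0000 [wait]  node(7,7) S=99.1157 payoff=0.0000 vs cont=0.0000 → 0.0000 [wait]  ⇒ S*(7)=69.6550
t_6: node(6,0) S=62.6607 payoff=10.7293 vs cont=10.4235 → 10.7293 [stop]  node(6,1) S=67.2409 payoff=6.1491 vs cont=5.8433 → 6.1491 [stop]  node(6,2) S=72.1558 payoff=1.2342 vs cont=2.0822 → 2.0822 [wait]  node(6,3) S=77.4300 payoff=0.0000 vs cont=0.3350 → 0.3350 [wait]  node(6,4) S=83.0897 payoff=0.0000 vs cont=0.0000 → 0.0000 [wait]  node(6,5) S=89.1631 payoff=0.0000 vs cont=0.0000 → 0.0000 [wait]  node(6,6) S=95.6805 payoff=0.0000 vs cont=0.0000 → 0.0000 [wait]  ⇒ S*(6)=67.2409
t_5: node(5,0) S=64.9104 payoff=8.4796 vs cont=8.1738 → 8.4796 [stop]  node(5,1) S=69.6550 payoff=3.7350 vs cont=3.8941 → 3.8941 [wait]  node(5,2) S=74.7464 payoff=0.0000 vs cont=1.1157 → 1.1157 [wait]  node(5,3) S=80.2100 payoff=0.0000 vs cont=0.1500 → 0.1500 [wait]  node(5,4) S=86.0729 payoff=0.0000 vs cont=0.0000 → 0.0000 [wait]  node(5,5) S=92.3643 payoff=0.0000 vs cont=0.0000 → 0.0000 [wait]  ⇒ S*(5)=64.9104
t_4: node(4,0) S=67.2409 payoff=6.1491 vs cont=5.9305 → 6.1491 [stop]  node(4,1) S=72.1558 payoff=1.2342 vs cont=2.3548 → 2.3548 [wait]  node(4,2) S=77.4300 payoff=0.0000 vs cont=0.5817 → 0.5817 [wait]  node(4,3) S=83.0897 payoff=0.0000 vs cont=0.0671 → 0.0671 [wait]  node(4,4) S=89.1631 payoff=0.0000 vs cont=0.0000 → 0.0000 [wait]  ⇒ S*(4)=67.2409
t_3: node(3,0) S=69.6550 payoff=3.7350 vs cont=4.0435 → 4.0435 [wait]  node(3,1) S=74.7464 payoff=0.0000 vs cont=1.3729 → 1.3729 [wait]  node(3,2) S=80.2100 payoff=0.0000 vs cont=0.2972 → 0.2972 [wait]  node(3,3) S=86.0729 payoff=0.0000 vs cont=0.0301 → 0.0301 [wait]  ⇒ S*(3)=-
t_2: node(2,0) S=72.1558 payoff=1.2342 vs cont=2.5626 → 2.5626 [wait]  node(2,1) S=77.4300 payoff=0.0000 vs cont=0.7775 → 0.7775 [wait]  node(2,2) S=83.0897 payoff=0.0000 vs cont=0.1495 → 0.1495 [wait]  ⇒ S*(2)=-
t_1: node(1,0) S=74.7464 payoff=0.0000 vs cont=1.5734 → 1.5734 [wait]  node(1,1) S=80.2100 payoff=0.0000 vs cont=0.4300 → 0.4300 [wait]  ⇒ S*(1)=-
t_0: node(0,0) S=77.4300 payoff=0.0000 vs cont=0.9400 → 0.9400 [wait]  ⇒ S*(0)=-

price = 0.9400
boundary = - - - - 67.2409 64.9104 67.2409 69.6550 67.2409
tree:
0.9400
1.5734 0.4300
2.5626 0.7775 0.1495
4.0435 1.3729 0.2972 0.0301
6.1491 2.3548 0.5817 0.0671 0.0000
8.4796 3.8941 1.1157 0.1500 0.0000 0.0000
10.7293 6.1491 2.0822 0.3350 0.0000 0.0000 0.0000
12.9010 8.4796 3.7350 0.7484 0.0000 0.0000 0.0000 0.0000
14.9975 10.7293 6.1491 1.6719 0.0000 0.0000 0.0000 0.0000 0.0000
17.0213 12.9010 8.4796 3.7350 0.0000 0.0000 0.0000 0.0000 0.0000 0.0000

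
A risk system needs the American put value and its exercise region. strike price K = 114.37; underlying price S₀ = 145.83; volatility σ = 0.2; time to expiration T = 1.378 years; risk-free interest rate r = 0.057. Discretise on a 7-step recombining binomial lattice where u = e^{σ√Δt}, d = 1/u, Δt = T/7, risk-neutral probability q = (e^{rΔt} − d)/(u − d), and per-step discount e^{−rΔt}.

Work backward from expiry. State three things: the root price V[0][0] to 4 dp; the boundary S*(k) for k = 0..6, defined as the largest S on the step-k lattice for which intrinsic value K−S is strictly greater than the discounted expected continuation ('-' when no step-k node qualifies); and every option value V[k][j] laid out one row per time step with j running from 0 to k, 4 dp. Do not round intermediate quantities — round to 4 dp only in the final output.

params: Δt=0.19686 u=1.09279 d=0.91509 q=0.54133 e^(-rΔt)=0.98884
t_7 payoffs: 36.0125 20.7957 2.6238 0.0000 0.0000 0.0000 0.0000 0.0000
t_6: node(6,0) S=85.6285 payoff=28.7415 vs cont=27.4653 → 28.7415 [stop]  node(6,1) S=102.2574 payoff=12.1126 vs cont=10.8365 → 12.1126 [stop]  node(6,2) S=122.1155 payoff=0.0000 vs cont=1.1900 → 1.1900 [wait]  node(6,3) S=145.8300 payoff=0.0000 vs cont=0.0000 → 0.0000 [wait]  node(6,4) S=174.1498 payoff=0.0000 vs cont=0.0000 → 0.0000 [wait]  node(6,5) S=207.9693 payoff=0.0000 vs cont=0.0000 → 0.0000 [wait]  node(6,6) S=248.3563 payoff=0.0000 vs cont=0.0000 → 0.0000 [wait]  ⇒ S*(6)=102.2574
t_5: node(5,0) S=93.5743 payoff=20.7957 vs cont=19.5196 → 20.7957 [stop]  node(5,1) S=111.7462 payoff=2.6238 vs cont=6.1307 → 6.1307 [wait]  node(5,2) S=133.4470 payoff=0.0000 vs cont=0.5397 → 0.5397 [wait]  node(5,3) S=159.3621 payoff=0.0000 vs cont=0.0000 → 0.0000 [wait]  node(5,4) S=190.3098 payoff=0.0000 vs cont=0.0000 → 0.0000 [wait]  node(5,5) S=227.2674 payoff=0.0000 vs cont=0.0000 → 0.0000 [wait]  ⇒ S*(5)=93.5743
t_4: node(4,0) S=102.2574 payoff=12.1126 vs cont=12.7137 → 12.7137 [wait]  node(4,1) S=122.1155 payoff=0.0000 vs cont=3.0695 → 3.0695 [wait]  node(4,2) S=145.8300 payoff=0.0000 vs cont=0.2448 → 0.2448 [wait]  node(4,3) S=174.1498 payoff=0.0000 vs cont=0.0000 → 0.0000 [wait]  node(4,4) S=207.9693 payoff=0.0000 vs cont=0.0000 → 0.0000 [wait]  ⇒ S*(4)=-
t_3: node(3,0) S=111.7462 payoff=2.6238 vs cont=7.4094 → 7.4094 [wait]  node(3,1) S=133.4470 payoff=0.0000 vs cont=1.5232 → 1.5232 [wait]  node(3,2) S=159.3621 payoff=0.0000 vs cont=0.1110 → 0.1110 [wait]  node(3,3) S=190.3098 payoff=0.0000 vs cont=0.0000 → 0.0000 [wait]  ⇒ S*(3)=-
t_2: node(2,0) S=122.1155 payoff=0.0000 vs cont=4.1760 → 4.1760 [wait]  node(2,1) S=145.8300 payoff=0.0000 vs cont=0.7503 → 0.7503 [wait]  node(2,2) S=174.1498 payoff=0.0000 vs cont=0.0504 → 0.0504 [wait]  ⇒ S*(2)=-
t_1: node(1,0) S=133.4470 payoff=0.0000 vs cont=2.2957 → 2.2957 [wait]  node(1,1) S=159.3621 payoff=0.0000 vs cont=0.3673 → 0.3673 [wait]  ⇒ S*(1)=-
t_0: node(0,0) S=145.8300 payoff=0.0000 vs cont=1.2378 → 1.2378 [wait]  ⇒ S*(0)=-

price = 1.2378
boundary = - - - - - 93.5743 102.2574
tree:
1.2378
2.2957 0.3673
4.1760 0.7503 0.0504
7.4094 1.5232 0.1110 0.0000
12.7137 3.0695 0.2448 0.0000 0.0000
20.7957 6.1307 0.5397 0.0000 0.0000 0.0000
28.7415 12.1126 1.1900 0.0000 0.0000 0.0000 0.0000
36.0125 20.7957 2.6238 0.0000 0.0000 0.0000 0.0000 0.0000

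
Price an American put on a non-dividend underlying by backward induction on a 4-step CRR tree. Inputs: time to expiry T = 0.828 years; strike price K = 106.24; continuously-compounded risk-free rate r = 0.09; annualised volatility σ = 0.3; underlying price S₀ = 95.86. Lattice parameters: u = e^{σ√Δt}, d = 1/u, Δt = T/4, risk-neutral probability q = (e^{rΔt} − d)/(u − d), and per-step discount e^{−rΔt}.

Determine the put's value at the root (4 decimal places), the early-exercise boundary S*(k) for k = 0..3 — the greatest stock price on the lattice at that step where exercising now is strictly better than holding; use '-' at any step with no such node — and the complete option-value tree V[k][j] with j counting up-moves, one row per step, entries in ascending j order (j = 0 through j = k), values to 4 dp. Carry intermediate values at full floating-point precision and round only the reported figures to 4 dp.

price = 13.9972
boundary = - 83.6296 72.9596 83.6296
tree:
13.9972
22.6104 6.9914
33.2804 12.8167 2.1660
42.5891 22.6104 4.7417 0.0000
50.7101 33.2804 10.3800 0.0000 0.0000

Δt=0.20700  u=1.14625  d=0.87241  q=0.53460  discount=0.98154
step 4 (expiry): payoffs max(K−S,0) = 50.7101 33.2804 10.3800 0.0000 0.0000
step 3: (k=3,j=0): S=63.6509, (K−S)⁺=42.5891, hold=40.6282 ⇒ V=42.5891 exercise | (k=3,j=1): S=83.6296, (K−S)⁺=22.6104, hold=20.6495 ⇒ V=22.6104 exercise | (k=3,j=2): S=109.8791, (K−S)⁺=0.0000, hold=4.7417 ⇒ V=4.7417 continue | (k=3,j=3): S=144.3678, (K−S)⁺=0.0000, hold=0.0000 ⇒ V=0.0000 continue  boundary S*=83.6296
step 2: (k=2,j=0): S=72.9596, (K−S)⁺=33.2804, hold=31.3195 ⇒ V=33.2804 exercise | (k=2,j=1): S=95.8600, (K−S)⁺=10.3800, hold=12.8167 ⇒ V=12.8167 continue | (k=2,j=2): S=125.9484, (K−S)⁺=0.0000, hold=2.1660 ⇒ V=2.1660 continue  boundary S*=72.9596
step 1: (k=1,j=0): S=83.6296, (K−S)⁺=22.6104, hold=21.9282 ⇒ V=22.6104 exercise | (k=1,j=1): S=109.8791, (K−S)⁺=0.0000, hold=6.9914 ⇒ V=6.9914 continue  boundary S*=83.6296
step 0: (k=0,j=0): S=95.8600, (K−S)⁺=10.3800, hold=13.9972 ⇒ V=13.9972 continue  boundary S*=-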